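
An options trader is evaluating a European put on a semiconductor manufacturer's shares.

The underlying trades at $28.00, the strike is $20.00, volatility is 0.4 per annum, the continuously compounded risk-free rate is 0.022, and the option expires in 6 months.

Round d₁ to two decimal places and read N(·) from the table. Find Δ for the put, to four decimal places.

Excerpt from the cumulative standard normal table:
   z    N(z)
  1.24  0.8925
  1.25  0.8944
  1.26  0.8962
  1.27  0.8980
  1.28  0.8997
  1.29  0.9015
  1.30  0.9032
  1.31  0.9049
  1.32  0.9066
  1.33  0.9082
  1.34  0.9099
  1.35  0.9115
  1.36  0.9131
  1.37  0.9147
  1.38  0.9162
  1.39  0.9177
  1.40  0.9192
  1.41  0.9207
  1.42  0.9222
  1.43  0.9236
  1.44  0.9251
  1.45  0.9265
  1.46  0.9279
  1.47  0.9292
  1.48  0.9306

-0.0853

σ√T = 0.4 × 0.7071 = 0.2828
ln(S/K) + (r + σ²/2)T = ln(28/20) + (0.022 + 0.4²/2)·0.5 = 0.3365 + 0.0510 = 0.3875
d₁ = 0.3875 / 0.2828 = 1.3699 which rounds to 1.37
N(d₁) = N(1.37) = 0.9147
Δ_put = N(d₁) − 1 = 0.9147 − 1 = -0.0853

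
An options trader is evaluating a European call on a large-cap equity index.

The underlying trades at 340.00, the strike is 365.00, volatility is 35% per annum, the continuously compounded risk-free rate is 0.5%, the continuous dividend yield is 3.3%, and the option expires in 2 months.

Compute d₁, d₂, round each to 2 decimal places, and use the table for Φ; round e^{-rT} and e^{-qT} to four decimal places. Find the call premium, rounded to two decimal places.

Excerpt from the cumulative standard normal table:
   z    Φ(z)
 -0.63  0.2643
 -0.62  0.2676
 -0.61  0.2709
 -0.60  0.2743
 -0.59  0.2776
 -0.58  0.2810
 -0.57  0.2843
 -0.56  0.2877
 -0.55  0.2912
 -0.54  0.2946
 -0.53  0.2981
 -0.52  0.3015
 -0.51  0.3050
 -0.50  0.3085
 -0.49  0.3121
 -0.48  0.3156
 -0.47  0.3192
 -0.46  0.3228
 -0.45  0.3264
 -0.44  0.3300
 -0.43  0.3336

9.11

σ√T = 0.35 × 0.4082 = 0.1429
d₁ = [ln(340/365) + (0.005 − 0.033 + ½·0.35²)·0.1667] / (σ√T) = (-0.0710 + 0.0055) / 0.1429 = -0.4578 ≈ -0.46
d₂ = -0.4578 − 0.1429 = -0.6007 ≈ -0.60
exp(−qT) = exp(−0.033·0.1667) = 0.9945;  exp(−rT) = exp(−0.005·0.1667) = 0.9992
N(d₁) = N(-0.46) = 0.3228;  N(d₂) = N(-0.60) = 0.2743
C = 340·0.9945·0.3228 − 365·0.9992·0.2743 = 109.1484 − 100.0394 = 9.1090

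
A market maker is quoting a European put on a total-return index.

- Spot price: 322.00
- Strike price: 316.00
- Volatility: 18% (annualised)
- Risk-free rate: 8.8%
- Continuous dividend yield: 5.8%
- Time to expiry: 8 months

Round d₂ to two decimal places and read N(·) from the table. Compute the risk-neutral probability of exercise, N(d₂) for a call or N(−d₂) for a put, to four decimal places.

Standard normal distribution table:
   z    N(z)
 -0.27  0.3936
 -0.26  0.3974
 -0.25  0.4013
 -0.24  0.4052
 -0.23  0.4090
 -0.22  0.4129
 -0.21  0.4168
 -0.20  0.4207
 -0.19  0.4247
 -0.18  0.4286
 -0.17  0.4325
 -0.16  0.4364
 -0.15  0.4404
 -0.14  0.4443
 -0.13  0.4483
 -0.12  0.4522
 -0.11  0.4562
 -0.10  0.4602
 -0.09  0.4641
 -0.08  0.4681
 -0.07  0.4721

0.4247

σ√T = 0.18·√0.6667 = 0.1470
d₁ = [ln(322/316) + (0.088 − 0.058 + 0.18²/2)·0.6667] / 0.1470 = [0.0188 + 0.0308] / 0.1470 = 0.3375 → 0.34
d₂ = d₁ − σ√T = 0.3375 − 0.1470 = 0.1906 → 0.19
Pr(exercise) under Q = N(−d₂) = N(-0.19) = 0.4247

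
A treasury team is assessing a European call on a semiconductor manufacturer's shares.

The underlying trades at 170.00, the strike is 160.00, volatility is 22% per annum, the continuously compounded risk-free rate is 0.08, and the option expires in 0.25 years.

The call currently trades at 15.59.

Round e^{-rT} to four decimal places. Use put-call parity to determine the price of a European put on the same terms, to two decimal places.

e^(−rT) = e^(−0.08·0.25) = 0.9802
Put-call parity: C − P = S − K·e^(−rT) = 170 − 160·0.9802 = 170 − 156.8320 = 13.1680
P = C − (C − P) = 15.59 − (13.1680) = 2.4220

2.42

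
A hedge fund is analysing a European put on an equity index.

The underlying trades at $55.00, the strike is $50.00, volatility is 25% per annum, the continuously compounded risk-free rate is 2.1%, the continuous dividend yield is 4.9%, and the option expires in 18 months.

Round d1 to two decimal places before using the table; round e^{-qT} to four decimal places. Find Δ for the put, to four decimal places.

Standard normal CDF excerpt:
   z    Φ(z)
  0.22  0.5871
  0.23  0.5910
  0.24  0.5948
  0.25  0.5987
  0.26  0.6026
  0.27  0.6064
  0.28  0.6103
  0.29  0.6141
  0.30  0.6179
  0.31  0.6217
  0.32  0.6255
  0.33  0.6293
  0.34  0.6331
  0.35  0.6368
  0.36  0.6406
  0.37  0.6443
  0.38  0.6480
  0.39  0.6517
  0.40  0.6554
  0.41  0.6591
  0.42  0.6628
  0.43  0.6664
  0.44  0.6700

-0.3444

T = 1.5;  σ√T = 0.3062
ln(S/K) + (r − q + σ²/2)T = ln(55/50) + (0.021 − 0.049 + 0.25²/2)·1.5 = 0.0953 + 0.0049 = 0.1002
d₁ = 0.1002 / 0.3062 = 0.3272 which rounds to 0.33
N(d₁) = N(0.33) = 0.6293
Δ_put = exp(−qT)·(N(d₁) − 1) = 0.9291·(0.6293 − 1) = -0.3444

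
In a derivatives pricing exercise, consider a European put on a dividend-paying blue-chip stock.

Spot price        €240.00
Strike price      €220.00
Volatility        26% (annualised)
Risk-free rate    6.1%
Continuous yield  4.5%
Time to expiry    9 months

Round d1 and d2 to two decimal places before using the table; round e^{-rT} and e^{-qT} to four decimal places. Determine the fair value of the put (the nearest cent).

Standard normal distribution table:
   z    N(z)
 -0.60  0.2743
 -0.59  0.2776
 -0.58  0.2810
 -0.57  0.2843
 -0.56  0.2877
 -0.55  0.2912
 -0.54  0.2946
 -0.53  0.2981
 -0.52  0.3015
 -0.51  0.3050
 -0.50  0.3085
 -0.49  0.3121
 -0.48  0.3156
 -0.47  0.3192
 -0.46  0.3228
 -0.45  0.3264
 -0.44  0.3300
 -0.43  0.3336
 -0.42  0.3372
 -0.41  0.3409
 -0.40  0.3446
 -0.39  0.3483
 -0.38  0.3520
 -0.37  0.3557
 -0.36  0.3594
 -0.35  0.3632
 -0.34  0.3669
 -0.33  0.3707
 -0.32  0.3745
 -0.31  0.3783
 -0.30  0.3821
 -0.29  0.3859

σ√T = 0.26·√0.75 = 0.2252
d₁ = [ln(240/220) + (0.061 − 0.045 + 0.26²/2)·0.75] / 0.2252 = [0.0870 + 0.0374] / 0.2252 = 0.5523 → 0.55
d₂ = d₁ − σ√T = 0.5523 − 0.2252 = 0.3271 → 0.33
exp(−qT) = exp(−0.045·0.75) = 0.9668;  exp(−rT) = exp(−0.061·0.75) = 0.9553
P = 220·0.9553·N(-0.33) − 240·0.9668·N(-0.55) = 220·0.9553·0.3707 − 240·0.9668·0.2912 = 77.9085 − 67.5677 = 10.3408

€10.34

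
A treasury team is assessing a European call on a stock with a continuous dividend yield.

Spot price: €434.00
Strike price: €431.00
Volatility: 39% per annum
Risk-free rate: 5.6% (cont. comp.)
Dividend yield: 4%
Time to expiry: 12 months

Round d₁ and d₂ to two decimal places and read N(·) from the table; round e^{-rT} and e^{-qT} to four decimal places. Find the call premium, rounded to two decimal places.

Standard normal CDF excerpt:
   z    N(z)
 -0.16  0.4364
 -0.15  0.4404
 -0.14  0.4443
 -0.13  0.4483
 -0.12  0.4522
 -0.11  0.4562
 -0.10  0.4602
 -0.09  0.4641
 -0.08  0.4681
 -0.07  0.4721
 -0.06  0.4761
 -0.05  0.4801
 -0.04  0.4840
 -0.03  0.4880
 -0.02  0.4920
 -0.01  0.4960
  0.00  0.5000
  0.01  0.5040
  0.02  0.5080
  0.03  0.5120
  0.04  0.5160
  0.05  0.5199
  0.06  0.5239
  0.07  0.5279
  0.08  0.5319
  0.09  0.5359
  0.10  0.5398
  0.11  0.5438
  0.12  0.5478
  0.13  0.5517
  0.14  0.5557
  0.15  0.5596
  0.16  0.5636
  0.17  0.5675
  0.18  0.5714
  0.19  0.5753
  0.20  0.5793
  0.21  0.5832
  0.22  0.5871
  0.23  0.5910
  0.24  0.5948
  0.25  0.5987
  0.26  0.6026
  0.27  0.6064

€68.59

σ√T = 0.39·√1 = 0.3900
ln(S/K) + (r − q + σ²/2)T = ln(434/431) + (0.056 − 0.04 + 0.39²/2)·1 = 0.0069 + 0.0921 = 0.0990
d₁ = 0.0990 / 0.3900 = 0.2538 → 0.25
d₂ = d₁ − σ√T = 0.2538 − 0.3900 = -0.1362 → -0.14
e^(−qT) = e^(−0.04·1) = 0.9608;  e^(−rT) = e^(−0.056·1) = 0.9455
N(d₁) = N(0.25) = 0.5987;  N(d₂) = N(-0.14) = 0.4443
C = 434·0.9608·0.5987 − 431·0.9455·0.4443 = 249.6502 − 181.0569 = 68.5933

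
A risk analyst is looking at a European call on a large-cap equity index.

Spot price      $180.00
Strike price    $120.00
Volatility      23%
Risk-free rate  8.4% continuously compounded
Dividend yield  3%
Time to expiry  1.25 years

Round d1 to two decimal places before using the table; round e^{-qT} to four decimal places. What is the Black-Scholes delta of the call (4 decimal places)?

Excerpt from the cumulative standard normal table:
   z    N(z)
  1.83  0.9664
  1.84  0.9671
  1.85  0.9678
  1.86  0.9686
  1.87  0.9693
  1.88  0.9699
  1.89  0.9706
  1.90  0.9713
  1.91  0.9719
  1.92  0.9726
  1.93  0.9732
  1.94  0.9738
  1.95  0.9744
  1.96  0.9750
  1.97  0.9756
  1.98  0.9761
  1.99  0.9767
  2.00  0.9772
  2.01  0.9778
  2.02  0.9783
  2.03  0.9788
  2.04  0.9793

T = 1.25;  σ√T = 0.2571
ln(S/K) + (r − q + σ²/2)T = ln(180/120) + (0.084 − 0.03 + 0.23²/2)·1.25 = 0.4055 + 0.1006 = 0.5060
d₁ = 0.5060 / 0.2571 = 1.9678 → 1.97
N(d₁) = N(1.97) = 0.9756
Δ_call = e^(−qT)·N(d₁) = 0.9632·0.9756 = 0.9397

0.9397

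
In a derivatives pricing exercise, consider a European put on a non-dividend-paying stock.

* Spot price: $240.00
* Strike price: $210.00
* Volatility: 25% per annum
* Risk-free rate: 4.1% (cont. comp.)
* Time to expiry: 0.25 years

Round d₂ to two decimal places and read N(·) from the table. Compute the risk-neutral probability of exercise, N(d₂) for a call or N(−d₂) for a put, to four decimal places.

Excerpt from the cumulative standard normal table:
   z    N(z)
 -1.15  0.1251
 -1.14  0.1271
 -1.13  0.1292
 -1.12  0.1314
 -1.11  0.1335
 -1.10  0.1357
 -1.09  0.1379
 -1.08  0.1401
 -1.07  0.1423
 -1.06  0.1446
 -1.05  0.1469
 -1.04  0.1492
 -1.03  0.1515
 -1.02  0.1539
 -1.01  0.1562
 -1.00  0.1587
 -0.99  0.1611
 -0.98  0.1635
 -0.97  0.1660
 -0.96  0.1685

0.1379

T = 0.25;  σ√T = 0.1250
d₁ = [ln(240/210) + (0.041 + 0.25²/2)·0.25] / 0.1250 = [0.1335 + 0.0181] / 0.1250 = 1.2128 which rounds to 1.21
d₂ = d₁ − σ√T = 1.2128 − 0.1250 = 1.0878 which rounds to 1.09
Risk-neutral Pr[S_T < K] = N(−d₂) = N(-1.09) = 0.1379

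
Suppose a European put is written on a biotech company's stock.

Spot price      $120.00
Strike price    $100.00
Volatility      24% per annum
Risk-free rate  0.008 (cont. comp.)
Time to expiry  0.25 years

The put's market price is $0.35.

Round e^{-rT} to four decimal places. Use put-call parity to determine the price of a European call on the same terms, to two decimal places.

$20.55

e^(−rT) = e^(−0.008·0.25) = 0.9980
Put-call parity: C − P = S − K·e^(−rT) = 120 − 100·0.9980 = 120 − 99.8000 = 20.2000
C = P + (C − P) = 0.35 + (20.2000) = 20.5500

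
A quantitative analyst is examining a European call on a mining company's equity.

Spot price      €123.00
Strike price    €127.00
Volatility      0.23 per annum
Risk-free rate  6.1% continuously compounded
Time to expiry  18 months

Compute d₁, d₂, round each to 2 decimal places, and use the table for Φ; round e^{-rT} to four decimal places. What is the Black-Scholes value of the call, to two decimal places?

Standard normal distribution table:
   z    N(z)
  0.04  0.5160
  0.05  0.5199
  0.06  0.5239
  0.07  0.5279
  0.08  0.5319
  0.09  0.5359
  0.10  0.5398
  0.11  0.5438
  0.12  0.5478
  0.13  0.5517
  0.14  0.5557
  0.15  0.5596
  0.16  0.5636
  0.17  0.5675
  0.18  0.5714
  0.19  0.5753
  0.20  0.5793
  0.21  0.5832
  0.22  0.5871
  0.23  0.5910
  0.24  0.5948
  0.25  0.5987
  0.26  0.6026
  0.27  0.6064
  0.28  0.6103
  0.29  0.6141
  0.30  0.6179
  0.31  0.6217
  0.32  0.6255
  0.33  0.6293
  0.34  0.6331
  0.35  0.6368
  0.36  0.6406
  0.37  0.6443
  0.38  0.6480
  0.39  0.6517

€17.14

T = 1.5;  σ√T = 0.2817
ln(S/K) + (r + σ²/2)T = ln(123/127) + (0.061 + 0.23²/2)·1.5 = -0.0320 + 0.1312 = 0.0992
d₁ = 0.0992 / 0.2817 = 0.3521 ≈ 0.35
d₂ = d₁ − σ√T = 0.3521 − 0.2817 = 0.0704 ≈ 0.07
exp(−rT) = exp(−0.061·1.5) = 0.9126
C = 123·N(0.35) − 127·0.9126·N(0.07) = 123·0.6368 − 127·0.9126·0.5279 = 78.3264 − 61.1837 = 17.1427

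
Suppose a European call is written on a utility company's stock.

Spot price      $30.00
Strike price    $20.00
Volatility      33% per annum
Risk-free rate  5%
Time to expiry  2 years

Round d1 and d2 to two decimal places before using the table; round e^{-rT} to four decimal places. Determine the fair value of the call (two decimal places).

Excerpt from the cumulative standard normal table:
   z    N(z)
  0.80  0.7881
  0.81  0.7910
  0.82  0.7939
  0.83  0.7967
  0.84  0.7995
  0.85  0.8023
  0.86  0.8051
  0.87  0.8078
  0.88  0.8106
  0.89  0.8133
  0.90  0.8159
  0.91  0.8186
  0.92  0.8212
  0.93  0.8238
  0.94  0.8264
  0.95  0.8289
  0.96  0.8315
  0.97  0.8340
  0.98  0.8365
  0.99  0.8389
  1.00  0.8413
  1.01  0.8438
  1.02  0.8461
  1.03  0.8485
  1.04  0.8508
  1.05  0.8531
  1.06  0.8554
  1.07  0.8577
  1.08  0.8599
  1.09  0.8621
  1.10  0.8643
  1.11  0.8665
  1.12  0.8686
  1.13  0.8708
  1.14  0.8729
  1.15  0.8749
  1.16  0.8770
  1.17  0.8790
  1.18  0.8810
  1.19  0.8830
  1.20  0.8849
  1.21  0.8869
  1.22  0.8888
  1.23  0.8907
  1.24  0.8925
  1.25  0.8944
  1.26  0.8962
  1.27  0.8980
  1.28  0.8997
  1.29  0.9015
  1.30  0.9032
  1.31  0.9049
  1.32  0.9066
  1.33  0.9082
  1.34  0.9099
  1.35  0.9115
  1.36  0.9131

$12.68

σ√T = 0.33·√2 = 0.4667
d₁ = [ln(30/20) + (0.05 + ½·0.33²)·2] / (σ√T) = (0.4055 + 0.2089) / 0.4667 = 1.3164 ≈ 1.32
d₂ = 1.3164 − 0.4667 = 0.8497 ≈ 0.85
e^(−rT) = e^(−0.05·2) = 0.9048
N(d₁) = N(1.32) = 0.9066;  N(d₂) = N(0.85) = 0.8023
C = 30·0.9066 − 20·0.9048·0.8023 = 27.1980 − 14.5184 = 12.6796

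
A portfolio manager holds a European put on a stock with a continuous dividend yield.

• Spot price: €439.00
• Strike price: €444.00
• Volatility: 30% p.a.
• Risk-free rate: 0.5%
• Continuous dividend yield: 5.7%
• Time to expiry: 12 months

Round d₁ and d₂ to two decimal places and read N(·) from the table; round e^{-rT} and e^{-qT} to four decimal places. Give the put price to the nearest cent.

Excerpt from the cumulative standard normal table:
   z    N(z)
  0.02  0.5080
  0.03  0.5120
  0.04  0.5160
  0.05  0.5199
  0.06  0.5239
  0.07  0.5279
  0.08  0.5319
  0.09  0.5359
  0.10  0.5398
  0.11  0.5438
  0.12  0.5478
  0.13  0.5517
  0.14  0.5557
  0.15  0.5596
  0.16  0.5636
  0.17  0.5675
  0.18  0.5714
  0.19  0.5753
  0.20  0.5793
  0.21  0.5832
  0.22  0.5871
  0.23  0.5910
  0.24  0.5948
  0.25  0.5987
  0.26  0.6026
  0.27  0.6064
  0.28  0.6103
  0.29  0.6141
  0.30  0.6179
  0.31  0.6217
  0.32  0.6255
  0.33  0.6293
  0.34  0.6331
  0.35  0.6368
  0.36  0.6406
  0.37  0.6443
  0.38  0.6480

€65.75

σ√T = 0.3·√1 = 0.3000
d₁ = [ln(439/444) + (0.005 − 0.057 + ½·0.3²)·1] / (σ√T) = (-0.0113 − 0.0070) / 0.3000 = -0.0611 ⇒ -0.06
d₂ = -0.0611 − 0.3000 = -0.3611 ⇒ -0.36
exp(−qT) = exp(−0.057·1) = 0.9446;  exp(−rT) = exp(−0.005·1) = 0.9950
P = 444·0.9950·N(0.36) − 439·0.9446·N(0.06) = 444·0.9950·0.6406 − 439·0.9446·0.5239 = 283.0043 − 217.2505 = 65.7537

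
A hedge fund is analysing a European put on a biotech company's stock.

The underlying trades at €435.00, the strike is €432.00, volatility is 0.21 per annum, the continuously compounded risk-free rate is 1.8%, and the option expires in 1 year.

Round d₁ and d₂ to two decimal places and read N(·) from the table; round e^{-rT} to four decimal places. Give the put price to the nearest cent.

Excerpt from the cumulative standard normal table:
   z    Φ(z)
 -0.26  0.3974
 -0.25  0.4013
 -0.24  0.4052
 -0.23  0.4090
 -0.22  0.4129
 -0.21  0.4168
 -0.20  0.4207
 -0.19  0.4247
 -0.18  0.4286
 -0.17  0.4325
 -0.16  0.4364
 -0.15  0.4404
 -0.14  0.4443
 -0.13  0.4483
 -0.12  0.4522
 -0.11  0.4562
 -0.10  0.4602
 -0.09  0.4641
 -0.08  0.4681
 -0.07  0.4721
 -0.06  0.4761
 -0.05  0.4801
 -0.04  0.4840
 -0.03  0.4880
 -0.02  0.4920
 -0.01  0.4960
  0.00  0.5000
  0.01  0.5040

€30.85

T = 1;  σ√T = 0.2100
d₁ = [ln(435/432) + (0.018 + ½·0.21²)·1] / (σ√T) = (0.0069 + 0.0400) / 0.2100 = 0.2237 ⇒ 0.22
d₂ = 0.2237 − 0.2100 = 0.0137 ⇒ 0.01
e^(−rT) = e^(−0.018·1) = 0.9822
P = 432·0.9822·N(-0.01) − 435·N(-0.22) = 432·0.9822·0.4960 − 435·0.4129 = 210.4580 − 179.6115 = 30.8465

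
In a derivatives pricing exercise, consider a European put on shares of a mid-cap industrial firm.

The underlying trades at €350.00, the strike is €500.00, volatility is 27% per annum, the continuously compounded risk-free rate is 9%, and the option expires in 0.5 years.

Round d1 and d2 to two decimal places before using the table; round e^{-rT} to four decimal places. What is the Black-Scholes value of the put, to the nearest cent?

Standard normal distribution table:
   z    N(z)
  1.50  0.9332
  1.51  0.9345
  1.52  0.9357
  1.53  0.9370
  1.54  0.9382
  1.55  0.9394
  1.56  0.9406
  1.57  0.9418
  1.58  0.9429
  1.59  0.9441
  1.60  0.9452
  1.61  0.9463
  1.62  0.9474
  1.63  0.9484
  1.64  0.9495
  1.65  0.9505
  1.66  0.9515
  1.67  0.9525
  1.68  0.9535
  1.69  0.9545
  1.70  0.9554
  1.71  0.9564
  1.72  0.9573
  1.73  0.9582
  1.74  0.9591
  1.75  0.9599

€129.65

σ√T = 0.27·√0.5 = 0.1909
d₁ = [ln(350/500) + (0.09 + 0.27²/2)·0.5] / 0.1909 = [-0.3567 + 0.0632] / 0.1909 = -1.5370 ≈ -1.54
d₂ = d₁ − σ√T = -1.5370 − 0.1909 = -1.7280 ≈ -1.73
exp(−rT) = exp(−0.09·0.5) = 0.9560
P = 500·0.9560·N(1.73) − 350·N(1.54) = 500·0.9560·0.9582 − 350·0.9382 = 458.0196 − 328.3700 = 129.6496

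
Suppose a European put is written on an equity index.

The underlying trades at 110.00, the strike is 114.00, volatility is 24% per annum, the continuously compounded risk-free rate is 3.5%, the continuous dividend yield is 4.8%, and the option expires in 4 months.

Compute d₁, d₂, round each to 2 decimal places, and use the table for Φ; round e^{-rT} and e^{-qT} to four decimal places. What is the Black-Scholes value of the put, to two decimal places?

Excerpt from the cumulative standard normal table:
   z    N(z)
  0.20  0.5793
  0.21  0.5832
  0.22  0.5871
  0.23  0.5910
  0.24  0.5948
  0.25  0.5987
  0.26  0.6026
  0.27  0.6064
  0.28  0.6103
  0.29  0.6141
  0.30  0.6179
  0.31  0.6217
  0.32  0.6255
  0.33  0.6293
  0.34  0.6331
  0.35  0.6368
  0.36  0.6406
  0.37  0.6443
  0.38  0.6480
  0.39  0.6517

σ√T = 0.24·√0.3333 = 0.1386
d₁ = [ln(110/114) + (0.035 − 0.048 + ½·0.24²)·0.3333] / (σ√T) = (-0.0357 + 0.0053) / 0.1386 = -0.2198 ⇒ -0.22
d₂ = -0.2198 − 0.1386 = -0.3583 ⇒ -0.36
e^(−qT) = e^(−0.048·0.3333) = 0.9841;  e^(−rT) = e^(−0.035·0.3333) = 0.9884
N(−d₂) = N(0.36) = 0.6406;  N(−d₁) = N(0.22) = 0.5871
P = 114·0.9884·0.6406 − 110·0.9841·0.5871 = 72.1813 − 63.5542 = 8.6271

8.63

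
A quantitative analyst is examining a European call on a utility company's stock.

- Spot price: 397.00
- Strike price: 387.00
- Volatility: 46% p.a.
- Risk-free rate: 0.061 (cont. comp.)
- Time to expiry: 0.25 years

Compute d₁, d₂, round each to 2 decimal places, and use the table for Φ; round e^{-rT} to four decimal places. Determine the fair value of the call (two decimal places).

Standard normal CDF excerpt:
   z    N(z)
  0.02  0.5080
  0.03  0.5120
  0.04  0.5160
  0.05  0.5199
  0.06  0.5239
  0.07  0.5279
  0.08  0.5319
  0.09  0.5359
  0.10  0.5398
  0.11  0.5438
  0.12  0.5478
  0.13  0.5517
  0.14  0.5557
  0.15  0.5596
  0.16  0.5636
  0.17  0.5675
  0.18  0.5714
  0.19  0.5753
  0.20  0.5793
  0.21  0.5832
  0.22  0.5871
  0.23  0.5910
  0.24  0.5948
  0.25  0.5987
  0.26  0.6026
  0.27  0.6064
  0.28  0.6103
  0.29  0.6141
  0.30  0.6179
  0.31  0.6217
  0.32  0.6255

44.11

σ√T = 0.46·√0.25 = 0.2300
d₁ = [ln(397/387) + (0.061 + ½·0.46²)·0.25] / (σ√T) = (0.0255 + 0.0417) / 0.2300 = 0.2922 ≈ 0.29
d₂ = 0.2922 − 0.2300 = 0.0622 ≈ 0.06
e^(−rT) = e^(−0.061·0.25) = 0.9849
N(d₁) = N(0.29) = 0.6141;  N(d₂) = N(0.06) = 0.5239
C = 397·0.6141 − 387·0.9849·0.5239 = 243.7977 − 199.6878 = 44.1099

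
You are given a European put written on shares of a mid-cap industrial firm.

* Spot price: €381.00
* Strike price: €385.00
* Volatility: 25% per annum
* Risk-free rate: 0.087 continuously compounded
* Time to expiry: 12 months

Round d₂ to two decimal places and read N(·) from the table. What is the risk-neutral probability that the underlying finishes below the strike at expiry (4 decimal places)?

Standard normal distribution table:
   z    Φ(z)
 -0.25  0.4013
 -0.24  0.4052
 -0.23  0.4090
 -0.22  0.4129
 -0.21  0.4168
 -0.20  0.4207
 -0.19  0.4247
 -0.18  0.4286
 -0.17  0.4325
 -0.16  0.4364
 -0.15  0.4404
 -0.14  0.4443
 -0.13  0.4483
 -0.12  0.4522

0.4286

σ√T = 0.25 × 1.0000 = 0.2500
d₁ = [ln(381/385) + (0.087 + ½·0.25²)·1] / (σ√T) = (-0.0104 + 0.1182) / 0.2500 = 0.4312 ⇒ 0.43
d₂ = 0.4312 − 0.2500 = 0.1812 ⇒ 0.18
Pr(exercise) under Q = N(−d₂) = N(-0.18) = 0.4286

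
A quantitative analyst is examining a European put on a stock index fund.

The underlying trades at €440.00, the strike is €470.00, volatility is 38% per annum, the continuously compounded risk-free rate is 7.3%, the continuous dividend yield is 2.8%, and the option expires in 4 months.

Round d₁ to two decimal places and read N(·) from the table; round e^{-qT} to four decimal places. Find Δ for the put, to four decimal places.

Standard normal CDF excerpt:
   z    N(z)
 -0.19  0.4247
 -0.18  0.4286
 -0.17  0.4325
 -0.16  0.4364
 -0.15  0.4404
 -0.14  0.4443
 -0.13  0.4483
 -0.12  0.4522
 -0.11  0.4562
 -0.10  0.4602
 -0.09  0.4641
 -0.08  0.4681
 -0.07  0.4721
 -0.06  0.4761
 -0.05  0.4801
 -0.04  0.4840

σ√T = 0.38 × 0.5774 = 0.2194
d₁ = [ln(440/470) + (0.073 − 0.028 + 0.38²/2)·0.3333] / 0.2194 = [-0.0660 + 0.0391] / 0.2194 = -0.1226 which rounds to -0.12
N(d₁) = N(-0.12) = 0.4522
Δ_put = e^(−qT)·(N(d₁) − 1) = 0.9907·(0.4522 − 1) = -0.5427

-0.5427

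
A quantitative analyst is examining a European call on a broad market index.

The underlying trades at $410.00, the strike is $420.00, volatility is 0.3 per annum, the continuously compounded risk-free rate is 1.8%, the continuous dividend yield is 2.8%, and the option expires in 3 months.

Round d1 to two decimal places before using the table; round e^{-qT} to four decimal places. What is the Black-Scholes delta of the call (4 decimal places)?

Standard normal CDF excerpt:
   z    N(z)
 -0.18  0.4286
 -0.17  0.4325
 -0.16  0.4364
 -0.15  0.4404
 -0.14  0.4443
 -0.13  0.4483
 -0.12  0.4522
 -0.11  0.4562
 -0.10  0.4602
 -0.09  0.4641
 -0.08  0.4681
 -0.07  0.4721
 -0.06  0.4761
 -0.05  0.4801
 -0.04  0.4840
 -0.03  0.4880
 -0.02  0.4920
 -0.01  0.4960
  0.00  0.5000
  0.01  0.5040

T = 0.25;  σ√T = 0.1500
ln(S/K) + (r − q + σ²/2)T = ln(410/420) + (0.018 − 0.028 + 0.3²/2)·0.25 = -0.0241 + 0.0087 = -0.0153
d₁ = -0.0153 / 0.1500 = -0.1023 → -0.10
N(d₁) = N(-0.10) = 0.4602
Δ_call = e^(−qT)·N(d₁) = 0.9930·0.4602 = 0.4570

0.4570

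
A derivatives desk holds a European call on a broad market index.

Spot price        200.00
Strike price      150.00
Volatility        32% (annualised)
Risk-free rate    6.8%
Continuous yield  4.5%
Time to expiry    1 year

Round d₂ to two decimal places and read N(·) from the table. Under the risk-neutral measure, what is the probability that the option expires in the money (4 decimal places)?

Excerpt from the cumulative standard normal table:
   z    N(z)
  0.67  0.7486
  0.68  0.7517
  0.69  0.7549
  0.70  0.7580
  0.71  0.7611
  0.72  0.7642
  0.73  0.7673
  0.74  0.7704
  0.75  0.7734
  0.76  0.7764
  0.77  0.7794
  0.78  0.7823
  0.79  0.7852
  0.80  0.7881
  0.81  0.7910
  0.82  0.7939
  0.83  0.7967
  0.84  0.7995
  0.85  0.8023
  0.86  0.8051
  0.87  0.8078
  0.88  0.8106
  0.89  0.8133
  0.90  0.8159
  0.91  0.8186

σ√T = 0.32·√1 = 0.3200
d₁ = [ln(200/150) + (0.068 − 0.045 + ½·0.32²)·1] / (σ√T) = (0.2877 + 0.0742) / 0.3200 = 1.1309 ≈ 1.13
d₂ = 1.1309 − 0.3200 = 0.8109 ≈ 0.81
Pr(exercise) under Q = N(d₂) = 0.7910

0.7910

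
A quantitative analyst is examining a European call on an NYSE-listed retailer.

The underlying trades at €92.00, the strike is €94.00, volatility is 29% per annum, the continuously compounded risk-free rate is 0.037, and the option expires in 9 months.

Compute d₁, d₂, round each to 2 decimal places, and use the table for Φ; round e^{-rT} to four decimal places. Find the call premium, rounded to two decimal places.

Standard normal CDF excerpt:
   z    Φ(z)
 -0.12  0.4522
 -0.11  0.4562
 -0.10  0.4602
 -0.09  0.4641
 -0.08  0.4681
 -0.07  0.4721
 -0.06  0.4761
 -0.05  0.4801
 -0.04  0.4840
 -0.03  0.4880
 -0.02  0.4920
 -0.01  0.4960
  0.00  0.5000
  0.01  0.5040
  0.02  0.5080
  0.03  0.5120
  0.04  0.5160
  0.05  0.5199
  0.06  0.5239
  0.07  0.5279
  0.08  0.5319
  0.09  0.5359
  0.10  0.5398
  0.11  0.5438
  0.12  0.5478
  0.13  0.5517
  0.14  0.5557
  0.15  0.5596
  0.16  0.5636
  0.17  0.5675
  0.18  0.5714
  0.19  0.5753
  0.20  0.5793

€9.41

σ√T = 0.29 × 0.8660 = 0.2511
d₁ = [ln(92/94) + (0.037 + 0.29²/2)·0.75] / 0.2511 = [-0.0215 + 0.0593] / 0.2511 = 0.1504 → 0.15
d₂ = d₁ − σ√T = 0.1504 − 0.2511 = -0.1007 → -0.10
exp(−rT) = exp(−0.037·0.75) = 0.9726
C = 92·N(0.15) − 94·0.9726·N(-0.10) = 92·0.5596 − 94·0.9726·0.4602 = 51.4832 − 42.0735 = 9.4097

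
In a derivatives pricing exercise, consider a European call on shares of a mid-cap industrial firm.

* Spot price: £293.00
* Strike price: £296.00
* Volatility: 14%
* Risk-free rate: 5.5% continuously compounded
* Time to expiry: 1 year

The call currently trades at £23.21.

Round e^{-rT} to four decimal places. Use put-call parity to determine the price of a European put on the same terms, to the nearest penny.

£10.37

exp(−rT) = exp(−0.055·1) = 0.9465
Put-call parity: C − P = S − K·e^(−rT) = 293 − 296·0.9465 = 293 − 280.1640 = 12.8360
P = C − (C − P) = 23.21 − (12.8360) = 10.3740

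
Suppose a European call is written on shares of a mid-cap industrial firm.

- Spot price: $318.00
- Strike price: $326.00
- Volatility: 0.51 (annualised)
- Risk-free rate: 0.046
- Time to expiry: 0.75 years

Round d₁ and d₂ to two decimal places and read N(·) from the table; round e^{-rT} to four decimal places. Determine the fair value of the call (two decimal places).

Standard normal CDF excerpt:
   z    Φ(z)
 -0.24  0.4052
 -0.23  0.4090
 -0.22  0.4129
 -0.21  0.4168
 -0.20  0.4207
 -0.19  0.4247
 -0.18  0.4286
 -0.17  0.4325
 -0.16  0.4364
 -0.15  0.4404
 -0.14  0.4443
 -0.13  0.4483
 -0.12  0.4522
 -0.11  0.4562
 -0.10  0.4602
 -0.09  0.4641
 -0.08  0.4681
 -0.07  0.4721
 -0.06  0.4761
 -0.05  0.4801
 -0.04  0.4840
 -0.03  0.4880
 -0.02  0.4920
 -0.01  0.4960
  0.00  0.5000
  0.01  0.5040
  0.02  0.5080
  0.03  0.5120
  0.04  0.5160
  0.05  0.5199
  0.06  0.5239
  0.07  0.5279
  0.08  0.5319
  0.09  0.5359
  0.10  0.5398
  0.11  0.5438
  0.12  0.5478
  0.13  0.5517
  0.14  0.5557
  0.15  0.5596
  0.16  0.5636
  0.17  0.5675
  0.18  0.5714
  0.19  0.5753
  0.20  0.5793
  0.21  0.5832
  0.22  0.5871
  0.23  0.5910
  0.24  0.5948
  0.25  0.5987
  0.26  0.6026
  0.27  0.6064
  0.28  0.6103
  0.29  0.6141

σ√T = 0.51 × 0.8660 = 0.4417
ln(S/K) + (r + σ²/2)T = ln(318/326) + (0.046 + 0.51²/2)·0.75 = -0.0248 + 0.1320 = 0.1072
d₁ = 0.1072 / 0.4417 = 0.2427 ⇒ 0.24
d₂ = d₁ − σ√T = 0.2427 − 0.4417 = -0.1990 ⇒ -0.20
e^(−rT) = e^(−0.046·0.75) = 0.9661
C = 318·N(0.24) − 326·0.9661·N(-0.20) = 318·0.5948 − 326·0.9661·0.4207 = 189.1464 − 132.4989 = 56.6475

$56.65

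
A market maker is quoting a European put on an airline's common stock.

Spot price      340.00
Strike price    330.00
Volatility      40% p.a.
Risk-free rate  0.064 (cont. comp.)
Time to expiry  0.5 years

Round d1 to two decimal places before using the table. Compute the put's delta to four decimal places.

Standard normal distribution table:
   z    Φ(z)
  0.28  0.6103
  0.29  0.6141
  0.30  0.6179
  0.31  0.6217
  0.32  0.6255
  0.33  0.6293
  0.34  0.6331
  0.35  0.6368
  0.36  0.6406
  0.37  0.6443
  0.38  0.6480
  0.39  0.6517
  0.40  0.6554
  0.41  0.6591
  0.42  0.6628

-0.3594

σ√T = 0.4 × 0.7071 = 0.2828
d₁ = [ln(340/330) + (0.064 + 0.4²/2)·0.5] / 0.2828 = [0.0299 + 0.0720] / 0.2828 = 0.3601 ⇒ 0.36
N(d₁) = N(0.36) = 0.6406
Δ_put = N(d₁) − 1 = 0.6406 − 1 = -0.3594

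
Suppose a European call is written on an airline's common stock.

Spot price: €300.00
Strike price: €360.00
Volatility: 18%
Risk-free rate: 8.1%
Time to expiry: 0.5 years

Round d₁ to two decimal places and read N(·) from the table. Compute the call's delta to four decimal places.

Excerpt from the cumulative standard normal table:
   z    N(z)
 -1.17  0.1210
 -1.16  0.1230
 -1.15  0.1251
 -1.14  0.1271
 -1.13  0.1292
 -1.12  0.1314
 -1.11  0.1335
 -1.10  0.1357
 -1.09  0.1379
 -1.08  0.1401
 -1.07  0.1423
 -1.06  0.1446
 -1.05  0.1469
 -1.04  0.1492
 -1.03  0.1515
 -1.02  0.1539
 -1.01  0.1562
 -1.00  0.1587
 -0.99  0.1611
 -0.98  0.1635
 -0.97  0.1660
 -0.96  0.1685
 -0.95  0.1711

σ√T = 0.18·√0.5 = 0.1273
d₁ = [ln(300/360) + (0.081 + 0.18²/2)·0.5] / 0.1273 = [-0.1823 + 0.0486] / 0.1273 = -1.0506 ≈ -1.05
N(d₁) = N(-1.05) = 0.1469
Δ_call = N(d₁) = 0.1469

0.1469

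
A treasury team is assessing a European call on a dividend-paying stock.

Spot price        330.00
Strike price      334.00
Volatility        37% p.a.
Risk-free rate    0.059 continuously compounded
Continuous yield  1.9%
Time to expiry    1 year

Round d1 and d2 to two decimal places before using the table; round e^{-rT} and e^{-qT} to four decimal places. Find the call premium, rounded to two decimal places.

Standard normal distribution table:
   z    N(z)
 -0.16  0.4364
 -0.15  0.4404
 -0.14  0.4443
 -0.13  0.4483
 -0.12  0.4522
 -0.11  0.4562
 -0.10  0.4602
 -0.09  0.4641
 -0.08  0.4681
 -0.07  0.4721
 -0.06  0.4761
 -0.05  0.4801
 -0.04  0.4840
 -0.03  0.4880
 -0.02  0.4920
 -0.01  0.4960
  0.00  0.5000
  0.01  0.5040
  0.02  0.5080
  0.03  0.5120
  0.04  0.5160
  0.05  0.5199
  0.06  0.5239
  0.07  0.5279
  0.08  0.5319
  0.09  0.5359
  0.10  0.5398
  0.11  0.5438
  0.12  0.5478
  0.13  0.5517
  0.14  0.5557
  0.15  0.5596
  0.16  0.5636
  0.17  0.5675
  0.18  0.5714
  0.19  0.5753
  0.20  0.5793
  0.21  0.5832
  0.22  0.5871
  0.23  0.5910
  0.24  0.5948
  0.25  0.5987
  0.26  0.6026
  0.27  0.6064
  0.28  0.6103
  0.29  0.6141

51.48

σ√T = 0.37·√1 = 0.3700
ln(S/K) + (r − q + σ²/2)T = ln(330/334) + (0.059 − 0.019 + 0.37²/2)·1 = -0.0120 + 0.1084 = 0.0964
d₁ = 0.0964 / 0.3700 = 0.2605 ≈ 0.26
d₂ = d₁ − σ√T = 0.2605 − 0.3700 = -0.1095 ≈ -0.11
exp(−qT) = exp(−0.019·1) = 0.9812;  exp(−rT) = exp(−0.059·1) = 0.9427
C = 330·0.9812·N(0.26) − 334·0.9427·N(-0.11) = 330·0.9812·0.6026 − 334·0.9427·0.4562 = 195.1195 − 143.6400 = 51.4795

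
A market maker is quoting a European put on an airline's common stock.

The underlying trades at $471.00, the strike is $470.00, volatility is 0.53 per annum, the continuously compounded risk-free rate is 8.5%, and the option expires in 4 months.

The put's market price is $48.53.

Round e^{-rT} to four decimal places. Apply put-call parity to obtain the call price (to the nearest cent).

exp(−rT) = exp(−0.085·0.3333) = 0.9721
Put-call parity: C − P = S − K·e^(−rT) = 471 − 470·0.9721 = 471 − 456.8870 = 14.1130
C = P + (C − P) = 48.53 + (14.1130) = 62.6430

$62.64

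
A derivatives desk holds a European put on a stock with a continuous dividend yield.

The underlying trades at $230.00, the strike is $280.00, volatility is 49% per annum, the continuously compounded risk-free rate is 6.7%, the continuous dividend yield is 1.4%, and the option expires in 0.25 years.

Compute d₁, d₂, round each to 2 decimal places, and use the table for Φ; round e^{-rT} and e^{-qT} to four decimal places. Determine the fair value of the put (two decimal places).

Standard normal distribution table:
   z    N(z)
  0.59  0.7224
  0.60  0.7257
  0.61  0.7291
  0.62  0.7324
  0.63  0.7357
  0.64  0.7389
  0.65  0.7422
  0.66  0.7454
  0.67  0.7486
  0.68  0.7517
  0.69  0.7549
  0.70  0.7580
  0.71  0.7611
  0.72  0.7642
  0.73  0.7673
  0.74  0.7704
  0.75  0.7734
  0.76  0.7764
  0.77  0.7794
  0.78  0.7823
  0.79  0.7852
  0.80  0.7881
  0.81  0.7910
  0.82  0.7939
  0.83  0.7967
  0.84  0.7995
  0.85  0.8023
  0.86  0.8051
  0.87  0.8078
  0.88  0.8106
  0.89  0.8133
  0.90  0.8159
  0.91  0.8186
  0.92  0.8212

T = 0.25;  σ√T = 0.2450
d₁ = [ln(230/280) + (0.067 − 0.014 + 0.49²/2)·0.25] / 0.2450 = [-0.1967 + 0.0433] / 0.2450 = -0.6263 ⇒ -0.63
d₂ = d₁ − σ√T = -0.6263 − 0.2450 = -0.8713 ⇒ -0.87
exp(−qT) = exp(−0.014·0.25) = 0.9965;  exp(−rT) = exp(−0.067·0.25) = 0.9834
P = 280·0.9834·N(0.87) − 230·0.9965·N(0.63) = 280·0.9834·0.8078 − 230·0.9965·0.7357 = 222.4293 − 168.6188 = 53.8106

$53.81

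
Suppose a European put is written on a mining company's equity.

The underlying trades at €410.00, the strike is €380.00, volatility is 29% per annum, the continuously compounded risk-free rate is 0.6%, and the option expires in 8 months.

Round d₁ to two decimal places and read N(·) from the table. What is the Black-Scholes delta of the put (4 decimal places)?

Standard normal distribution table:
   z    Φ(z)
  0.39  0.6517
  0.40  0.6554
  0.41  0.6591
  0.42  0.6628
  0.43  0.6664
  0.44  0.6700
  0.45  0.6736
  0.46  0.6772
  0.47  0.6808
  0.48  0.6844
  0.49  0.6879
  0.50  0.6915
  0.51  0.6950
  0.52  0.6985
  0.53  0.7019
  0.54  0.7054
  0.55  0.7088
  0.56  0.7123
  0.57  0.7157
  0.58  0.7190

-0.3228

σ√T = 0.29·√0.6667 = 0.2368
d₁ = [ln(410/380) + (0.006 + 0.29²/2)·0.6667] / 0.2368 = [0.0760 + 0.0320] / 0.2368 = 0.4562 which rounds to 0.46
N(d₁) = N(0.46) = 0.6772
Δ_put = N(d₁) − 1 = 0.6772 − 1 = -0.3228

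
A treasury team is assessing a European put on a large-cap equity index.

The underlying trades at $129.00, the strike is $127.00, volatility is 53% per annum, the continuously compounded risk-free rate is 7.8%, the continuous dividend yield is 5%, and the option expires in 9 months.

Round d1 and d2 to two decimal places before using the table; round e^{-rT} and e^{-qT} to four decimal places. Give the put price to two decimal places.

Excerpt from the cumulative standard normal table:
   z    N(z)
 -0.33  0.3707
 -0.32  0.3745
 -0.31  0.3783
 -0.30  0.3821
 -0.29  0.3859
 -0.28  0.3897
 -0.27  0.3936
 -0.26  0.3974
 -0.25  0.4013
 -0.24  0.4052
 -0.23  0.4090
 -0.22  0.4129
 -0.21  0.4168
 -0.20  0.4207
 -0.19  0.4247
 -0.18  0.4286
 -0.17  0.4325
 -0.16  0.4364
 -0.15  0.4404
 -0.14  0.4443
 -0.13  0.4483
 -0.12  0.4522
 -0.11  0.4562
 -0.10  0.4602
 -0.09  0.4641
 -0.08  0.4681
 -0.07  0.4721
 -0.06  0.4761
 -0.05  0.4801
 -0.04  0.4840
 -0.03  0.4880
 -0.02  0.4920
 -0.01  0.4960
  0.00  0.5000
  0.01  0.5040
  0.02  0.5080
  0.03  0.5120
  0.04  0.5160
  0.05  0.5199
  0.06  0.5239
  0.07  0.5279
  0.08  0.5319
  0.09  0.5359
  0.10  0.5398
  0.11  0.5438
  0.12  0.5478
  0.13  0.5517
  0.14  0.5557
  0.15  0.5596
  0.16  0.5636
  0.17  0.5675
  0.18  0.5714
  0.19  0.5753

σ√T = 0.53·√0.75 = 0.4590
d₁ = [ln(129/127) + (0.078 − 0.05 + 0.53²/2)·0.75] / 0.4590 = [0.0156 + 0.1263] / 0.4590 = 0.3093 ≈ 0.31
d₂ = d₁ − σ√T = 0.3093 − 0.4590 = -0.1497 ≈ -0.15
e^(−qT) = e^(−0.05·0.75) = 0.9632;  e^(−rT) = e^(−0.078·0.75) = 0.9432
N(−d₂) = N(0.15) = 0.5596;  N(−d₁) = N(-0.31) = 0.3783
P = 127·0.9432·0.5596 − 129·0.9632·0.3783 = 67.0325 − 47.0048 = 20.0276

$20.03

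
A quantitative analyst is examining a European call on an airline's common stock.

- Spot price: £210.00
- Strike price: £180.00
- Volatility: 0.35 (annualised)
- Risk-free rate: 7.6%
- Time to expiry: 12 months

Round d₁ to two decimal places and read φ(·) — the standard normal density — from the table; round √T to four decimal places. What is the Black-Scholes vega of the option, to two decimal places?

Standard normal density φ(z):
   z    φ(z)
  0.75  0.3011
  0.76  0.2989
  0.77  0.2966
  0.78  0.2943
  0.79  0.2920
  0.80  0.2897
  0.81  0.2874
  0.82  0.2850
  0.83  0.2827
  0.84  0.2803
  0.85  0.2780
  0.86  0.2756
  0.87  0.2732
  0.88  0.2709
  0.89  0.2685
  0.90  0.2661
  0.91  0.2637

T = 1;  σ√T = 0.3500
d₁ = [ln(210/180) + (0.076 + 0.35²/2)·1] / 0.3500 = [0.1542 + 0.1372] / 0.3500 = 0.8326 which rounds to 0.83
√T = √1 = 1.0000
φ(d₁) = φ(0.83) = 0.2827
vega = S·φ(d₁)·√T = 210·0.2827·1.0000 = 59.3670

59.37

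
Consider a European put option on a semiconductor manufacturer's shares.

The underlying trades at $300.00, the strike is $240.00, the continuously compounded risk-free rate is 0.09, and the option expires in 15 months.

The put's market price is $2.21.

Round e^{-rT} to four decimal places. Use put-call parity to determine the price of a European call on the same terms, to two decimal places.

$87.75

e^(−rT) = e^(−0.09·1.25) = 0.8936
Put-call parity: C − P = S − K·e^(−rT) = 300 − 240·0.8936 = 300 − 214.4640 = 85.5360
C = P + (C − P) = 2.21 + (85.5360) = 87.7460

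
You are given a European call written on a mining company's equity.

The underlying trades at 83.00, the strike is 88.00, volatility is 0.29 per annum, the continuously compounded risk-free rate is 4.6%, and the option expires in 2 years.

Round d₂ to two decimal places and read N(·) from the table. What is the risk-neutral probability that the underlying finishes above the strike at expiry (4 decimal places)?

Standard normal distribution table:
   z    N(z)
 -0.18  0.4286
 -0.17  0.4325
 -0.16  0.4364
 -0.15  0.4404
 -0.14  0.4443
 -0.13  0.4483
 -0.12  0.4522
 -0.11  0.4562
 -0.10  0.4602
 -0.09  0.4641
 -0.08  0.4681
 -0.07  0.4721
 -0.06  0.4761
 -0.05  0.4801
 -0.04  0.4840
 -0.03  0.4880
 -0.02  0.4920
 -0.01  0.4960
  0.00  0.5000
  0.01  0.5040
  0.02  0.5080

0.4522

T = 2;  σ√T = 0.4101
d₁ = [ln(83/88) + (0.046 + 0.29²/2)·2] / 0.4101 = [-0.0585 + 0.1761] / 0.4101 = 0.2868 which rounds to 0.29
d₂ = d₁ − σ√T = 0.2868 − 0.4101 = -0.1234 which rounds to -0.12
Pr(exercise) under Q = N(d₂) = 0.4522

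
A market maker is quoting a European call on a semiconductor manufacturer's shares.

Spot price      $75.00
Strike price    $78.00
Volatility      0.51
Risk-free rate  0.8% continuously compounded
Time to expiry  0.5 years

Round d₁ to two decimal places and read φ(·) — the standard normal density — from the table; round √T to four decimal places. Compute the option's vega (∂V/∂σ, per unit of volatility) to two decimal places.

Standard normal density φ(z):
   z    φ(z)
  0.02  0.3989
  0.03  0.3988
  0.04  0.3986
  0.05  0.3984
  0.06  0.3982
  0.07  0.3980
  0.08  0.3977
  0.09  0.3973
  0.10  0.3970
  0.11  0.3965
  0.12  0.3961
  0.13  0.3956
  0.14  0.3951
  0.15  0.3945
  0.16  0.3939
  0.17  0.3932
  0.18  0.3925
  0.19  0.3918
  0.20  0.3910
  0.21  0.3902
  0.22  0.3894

σ√T = 0.51·√0.5 = 0.3606
d₁ = [ln(75/78) + (0.008 + ½·0.51²)·0.5] / (σ√T) = (-0.0392 + 0.0690) / 0.3606 = 0.0826 which rounds to 0.08
√T = √0.5 = 0.7071
φ(d₁) = φ(0.08) = 0.3977
vega = S·φ(d₁)·√T = 75·0.3977·0.7071 = 21.0910
(The put has the same vega.)

21.09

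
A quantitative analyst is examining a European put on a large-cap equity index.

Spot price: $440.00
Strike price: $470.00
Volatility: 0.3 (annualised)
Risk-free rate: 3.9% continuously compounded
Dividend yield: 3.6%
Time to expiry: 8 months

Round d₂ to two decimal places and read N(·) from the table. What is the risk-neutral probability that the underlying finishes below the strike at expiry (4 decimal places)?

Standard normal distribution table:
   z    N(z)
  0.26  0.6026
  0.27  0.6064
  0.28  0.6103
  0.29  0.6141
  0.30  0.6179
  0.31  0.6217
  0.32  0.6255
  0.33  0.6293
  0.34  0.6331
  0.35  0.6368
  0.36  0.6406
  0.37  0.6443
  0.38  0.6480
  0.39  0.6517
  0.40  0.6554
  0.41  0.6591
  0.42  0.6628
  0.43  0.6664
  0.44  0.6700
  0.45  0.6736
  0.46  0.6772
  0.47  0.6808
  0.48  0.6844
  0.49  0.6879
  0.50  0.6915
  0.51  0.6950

T = 0.6667;  σ√T = 0.2449
d₁ = [ln(440/470) + (0.039 − 0.036 + 0.3²/2)·0.6667] / 0.2449 = [-0.0660 + 0.0320] / 0.2449 = -0.1386 → -0.14
d₂ = d₁ − σ√T = -0.1386 − 0.2449 = -0.3836 → -0.38
Pr(exercise) under Q = N(−d₂) = N(0.38) = 0.6480

0.6480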